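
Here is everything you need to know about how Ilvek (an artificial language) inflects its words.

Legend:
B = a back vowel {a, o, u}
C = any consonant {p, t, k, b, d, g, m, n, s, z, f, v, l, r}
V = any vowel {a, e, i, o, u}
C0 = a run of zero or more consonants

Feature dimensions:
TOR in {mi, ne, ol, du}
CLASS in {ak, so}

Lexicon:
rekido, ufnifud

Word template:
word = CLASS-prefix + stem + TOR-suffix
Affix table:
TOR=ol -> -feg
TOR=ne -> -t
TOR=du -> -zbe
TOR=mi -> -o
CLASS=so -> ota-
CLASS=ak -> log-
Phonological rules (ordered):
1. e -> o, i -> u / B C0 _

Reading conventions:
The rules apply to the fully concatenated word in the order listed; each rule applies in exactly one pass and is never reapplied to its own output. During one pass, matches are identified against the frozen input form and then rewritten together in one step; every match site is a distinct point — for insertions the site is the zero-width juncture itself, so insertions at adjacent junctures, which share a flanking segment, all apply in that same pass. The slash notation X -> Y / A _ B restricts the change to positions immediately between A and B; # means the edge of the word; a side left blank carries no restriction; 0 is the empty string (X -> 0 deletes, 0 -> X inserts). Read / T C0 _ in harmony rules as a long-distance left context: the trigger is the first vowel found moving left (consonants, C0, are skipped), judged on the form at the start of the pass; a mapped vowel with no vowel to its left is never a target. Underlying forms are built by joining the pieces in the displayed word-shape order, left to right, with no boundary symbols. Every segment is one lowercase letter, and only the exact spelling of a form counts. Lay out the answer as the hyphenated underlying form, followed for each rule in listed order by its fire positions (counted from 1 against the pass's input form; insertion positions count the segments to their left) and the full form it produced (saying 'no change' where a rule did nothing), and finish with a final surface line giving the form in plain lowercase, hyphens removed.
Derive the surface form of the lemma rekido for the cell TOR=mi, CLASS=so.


underlying: ota-rekido-o
1. e -> o, i -> u / B C0 _: fires at position(s) 5: otarokidoo
surface: otarokidoo


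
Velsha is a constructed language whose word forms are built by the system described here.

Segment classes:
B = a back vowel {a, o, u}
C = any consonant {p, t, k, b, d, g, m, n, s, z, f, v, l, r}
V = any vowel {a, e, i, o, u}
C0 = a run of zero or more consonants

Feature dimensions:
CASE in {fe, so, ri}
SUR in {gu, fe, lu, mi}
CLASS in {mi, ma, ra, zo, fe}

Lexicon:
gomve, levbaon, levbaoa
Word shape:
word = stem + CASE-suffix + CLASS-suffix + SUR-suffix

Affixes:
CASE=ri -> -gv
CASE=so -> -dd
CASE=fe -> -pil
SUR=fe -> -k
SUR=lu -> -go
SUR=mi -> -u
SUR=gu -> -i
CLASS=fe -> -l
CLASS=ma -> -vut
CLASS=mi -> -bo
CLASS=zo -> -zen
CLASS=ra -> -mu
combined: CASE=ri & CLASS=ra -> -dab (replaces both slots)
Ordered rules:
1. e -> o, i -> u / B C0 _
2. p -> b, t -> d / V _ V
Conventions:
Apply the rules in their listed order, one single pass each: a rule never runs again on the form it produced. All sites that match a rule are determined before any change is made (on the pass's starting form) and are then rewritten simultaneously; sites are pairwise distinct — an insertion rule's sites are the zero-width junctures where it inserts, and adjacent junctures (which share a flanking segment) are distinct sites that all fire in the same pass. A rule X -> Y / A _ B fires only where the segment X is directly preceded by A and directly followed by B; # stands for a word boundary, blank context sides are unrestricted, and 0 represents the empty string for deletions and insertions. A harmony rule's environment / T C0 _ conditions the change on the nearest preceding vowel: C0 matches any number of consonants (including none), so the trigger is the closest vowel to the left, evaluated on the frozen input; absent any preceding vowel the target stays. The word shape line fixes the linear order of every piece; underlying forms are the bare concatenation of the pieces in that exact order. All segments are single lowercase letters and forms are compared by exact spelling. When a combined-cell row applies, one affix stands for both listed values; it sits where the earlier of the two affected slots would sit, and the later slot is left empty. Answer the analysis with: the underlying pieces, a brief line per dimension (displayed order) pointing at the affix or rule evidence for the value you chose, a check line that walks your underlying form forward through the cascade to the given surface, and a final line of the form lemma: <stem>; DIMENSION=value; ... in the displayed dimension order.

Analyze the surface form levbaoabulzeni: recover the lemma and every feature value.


underlying: levbaoa-pil-zen-i
CASE=fe - signalled by the affix -pil
SUR=gu - signalled by the affix -i
CLASS=zo - signalled by the affix -zen
check: levbaoapilzeni -> levbaoapulzeni -> levbaoabulzeni
lemma: levbaoa; CASE=fe; SUR=gu; CLASS=zo


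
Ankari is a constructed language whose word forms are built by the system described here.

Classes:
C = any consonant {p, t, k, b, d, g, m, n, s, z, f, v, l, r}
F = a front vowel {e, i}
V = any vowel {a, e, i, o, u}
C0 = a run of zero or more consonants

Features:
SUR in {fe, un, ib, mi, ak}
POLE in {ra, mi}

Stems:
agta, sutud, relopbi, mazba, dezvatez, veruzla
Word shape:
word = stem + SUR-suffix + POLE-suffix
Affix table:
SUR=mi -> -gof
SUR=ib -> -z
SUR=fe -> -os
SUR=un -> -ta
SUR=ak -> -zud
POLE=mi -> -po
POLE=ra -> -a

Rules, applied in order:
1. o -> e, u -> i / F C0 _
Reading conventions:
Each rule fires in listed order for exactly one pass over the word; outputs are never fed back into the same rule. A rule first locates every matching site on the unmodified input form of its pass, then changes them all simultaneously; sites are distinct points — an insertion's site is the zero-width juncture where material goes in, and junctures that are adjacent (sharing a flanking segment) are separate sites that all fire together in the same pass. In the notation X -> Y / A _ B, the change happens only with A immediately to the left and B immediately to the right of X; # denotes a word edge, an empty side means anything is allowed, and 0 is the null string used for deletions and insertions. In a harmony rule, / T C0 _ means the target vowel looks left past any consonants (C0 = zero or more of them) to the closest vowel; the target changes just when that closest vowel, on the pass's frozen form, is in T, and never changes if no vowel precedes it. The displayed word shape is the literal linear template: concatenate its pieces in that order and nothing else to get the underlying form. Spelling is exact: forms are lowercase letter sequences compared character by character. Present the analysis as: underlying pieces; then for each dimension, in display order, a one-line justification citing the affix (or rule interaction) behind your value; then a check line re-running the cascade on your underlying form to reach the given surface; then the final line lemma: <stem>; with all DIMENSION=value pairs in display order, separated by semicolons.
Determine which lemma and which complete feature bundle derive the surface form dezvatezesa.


underlying: dezvatez-os-a
SUR=fe - signalled by the affix -os
POLE=ra - signalled by the affix -a
check: dezvatezosa -> dezvatezesa
lemma: dezvatez; SUR=fe; POLE=ra


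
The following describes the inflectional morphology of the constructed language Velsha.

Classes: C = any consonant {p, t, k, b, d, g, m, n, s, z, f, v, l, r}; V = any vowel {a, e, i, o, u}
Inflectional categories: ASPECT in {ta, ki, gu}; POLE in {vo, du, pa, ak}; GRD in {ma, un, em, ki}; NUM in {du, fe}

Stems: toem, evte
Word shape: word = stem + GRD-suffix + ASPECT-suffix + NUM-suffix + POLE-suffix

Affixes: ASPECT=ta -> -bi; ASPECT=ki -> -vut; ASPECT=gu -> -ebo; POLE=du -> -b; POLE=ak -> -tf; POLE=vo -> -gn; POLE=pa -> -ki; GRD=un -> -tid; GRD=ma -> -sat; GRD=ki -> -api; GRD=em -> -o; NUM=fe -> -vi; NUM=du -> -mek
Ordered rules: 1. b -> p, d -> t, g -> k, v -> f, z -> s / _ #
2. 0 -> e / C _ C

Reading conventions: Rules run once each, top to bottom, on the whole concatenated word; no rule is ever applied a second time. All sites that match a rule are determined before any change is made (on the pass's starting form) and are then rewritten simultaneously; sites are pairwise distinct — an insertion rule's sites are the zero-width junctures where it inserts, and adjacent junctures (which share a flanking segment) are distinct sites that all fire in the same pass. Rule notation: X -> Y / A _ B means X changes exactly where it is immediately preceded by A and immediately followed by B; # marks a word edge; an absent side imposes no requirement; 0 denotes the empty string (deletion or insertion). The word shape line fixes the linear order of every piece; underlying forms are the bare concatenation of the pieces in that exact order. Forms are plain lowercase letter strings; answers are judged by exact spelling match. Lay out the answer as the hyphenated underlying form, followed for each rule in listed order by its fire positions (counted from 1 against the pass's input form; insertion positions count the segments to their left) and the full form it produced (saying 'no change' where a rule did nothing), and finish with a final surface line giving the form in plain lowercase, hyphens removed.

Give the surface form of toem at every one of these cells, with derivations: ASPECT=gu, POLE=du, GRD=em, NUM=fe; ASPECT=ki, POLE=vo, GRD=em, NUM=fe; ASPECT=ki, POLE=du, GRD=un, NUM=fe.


cell ASPECT=gu, POLE=du, GRD=em, NUM=fe:
underlying: toem-o-ebo-vi-b
1. b -> p, d -> t, g -> k, v -> f, z -> s / _ #: fires at position(s) 11: toemoebovip
2. 0 -> e / C _ C: no change
surface: toemoebovip

cell ASPECT=ki, POLE=vo, GRD=em, NUM=fe:
underlying: toem-o-vut-vi-gn
1. b -> p, d -> t, g -> k, v -> f, z -> s / _ #: no change
2. 0 -> e / C _ C: inserts after position(s) 8, 11: toemovutevigen
surface: toemovutevigen

cell ASPECT=ki, POLE=du, GRD=un, NUM=fe:
underlying: toem-tid-vut-vi-b
1. b -> p, d -> t, g -> k, v -> f, z -> s / _ #: fires at position(s) 13: toemtidvutvip
2. 0 -> e / C _ C: inserts after position(s) 4, 7, 10: toemetidevutevip
surface: toemetidevutevip


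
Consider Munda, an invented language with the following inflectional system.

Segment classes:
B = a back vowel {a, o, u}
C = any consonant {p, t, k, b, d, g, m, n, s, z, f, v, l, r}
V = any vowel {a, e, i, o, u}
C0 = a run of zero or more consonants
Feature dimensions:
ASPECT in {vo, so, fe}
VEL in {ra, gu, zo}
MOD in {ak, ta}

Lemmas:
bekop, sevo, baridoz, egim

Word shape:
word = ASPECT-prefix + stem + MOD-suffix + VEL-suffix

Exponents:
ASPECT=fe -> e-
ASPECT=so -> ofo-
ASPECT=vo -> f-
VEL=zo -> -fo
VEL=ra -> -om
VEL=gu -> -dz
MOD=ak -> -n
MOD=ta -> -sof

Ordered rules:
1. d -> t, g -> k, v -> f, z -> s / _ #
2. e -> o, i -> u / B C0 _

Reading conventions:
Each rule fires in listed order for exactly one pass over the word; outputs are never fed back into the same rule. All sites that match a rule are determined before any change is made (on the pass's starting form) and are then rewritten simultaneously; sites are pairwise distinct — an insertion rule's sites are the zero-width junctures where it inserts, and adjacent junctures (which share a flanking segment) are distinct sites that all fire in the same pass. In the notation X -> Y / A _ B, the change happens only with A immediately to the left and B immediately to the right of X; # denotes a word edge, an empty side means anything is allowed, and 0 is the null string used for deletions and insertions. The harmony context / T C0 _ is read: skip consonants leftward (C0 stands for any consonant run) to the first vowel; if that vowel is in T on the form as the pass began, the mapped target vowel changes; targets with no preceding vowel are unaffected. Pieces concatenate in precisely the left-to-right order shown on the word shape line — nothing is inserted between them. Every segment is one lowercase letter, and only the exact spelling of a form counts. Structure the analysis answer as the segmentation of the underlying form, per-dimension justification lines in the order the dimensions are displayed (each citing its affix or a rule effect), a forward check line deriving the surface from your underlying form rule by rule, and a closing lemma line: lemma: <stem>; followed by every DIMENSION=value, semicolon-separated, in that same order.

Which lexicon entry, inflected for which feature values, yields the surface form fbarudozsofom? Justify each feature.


underlying: f-baridoz-sof-om
ASPECT=vo - signalled by the affix f-
VEL=ra - signalled by the affix -om
MOD=ta - signalled by the affix -sof
check: fbaridozsofom -> fbaridozsofom -> fbarudozsofom
lemma: baridoz; ASPECT=vo; VEL=ra; MOD=ta


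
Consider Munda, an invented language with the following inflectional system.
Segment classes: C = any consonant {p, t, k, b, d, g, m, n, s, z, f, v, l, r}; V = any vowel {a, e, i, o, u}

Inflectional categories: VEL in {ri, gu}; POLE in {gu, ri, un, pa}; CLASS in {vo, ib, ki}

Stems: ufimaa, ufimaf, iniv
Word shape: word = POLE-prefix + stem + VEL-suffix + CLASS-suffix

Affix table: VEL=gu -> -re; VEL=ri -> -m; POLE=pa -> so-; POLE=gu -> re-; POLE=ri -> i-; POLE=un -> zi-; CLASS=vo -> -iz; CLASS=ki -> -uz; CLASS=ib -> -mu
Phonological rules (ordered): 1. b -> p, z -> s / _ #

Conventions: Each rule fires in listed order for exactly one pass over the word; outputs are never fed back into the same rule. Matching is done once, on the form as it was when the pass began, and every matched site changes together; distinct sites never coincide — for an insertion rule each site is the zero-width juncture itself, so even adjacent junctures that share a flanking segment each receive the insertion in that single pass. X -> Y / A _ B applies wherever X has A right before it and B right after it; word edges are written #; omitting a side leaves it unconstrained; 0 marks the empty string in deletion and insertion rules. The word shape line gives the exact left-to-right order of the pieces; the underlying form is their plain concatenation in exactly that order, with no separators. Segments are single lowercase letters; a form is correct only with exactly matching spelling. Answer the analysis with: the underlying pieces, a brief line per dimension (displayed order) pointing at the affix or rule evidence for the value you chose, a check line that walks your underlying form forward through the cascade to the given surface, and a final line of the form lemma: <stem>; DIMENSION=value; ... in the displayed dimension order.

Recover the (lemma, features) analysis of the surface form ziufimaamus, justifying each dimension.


underlying: zi-ufimaa-m-uz
VEL=ri - signalled by the affix -m
POLE=un - signalled by the affix zi-
CLASS=ki - signalled by the affix -uz
check: ziufimaamuz -> ziufimaamus
lemma: ufimaa; VEL=ri; POLE=un; CLASS=ki


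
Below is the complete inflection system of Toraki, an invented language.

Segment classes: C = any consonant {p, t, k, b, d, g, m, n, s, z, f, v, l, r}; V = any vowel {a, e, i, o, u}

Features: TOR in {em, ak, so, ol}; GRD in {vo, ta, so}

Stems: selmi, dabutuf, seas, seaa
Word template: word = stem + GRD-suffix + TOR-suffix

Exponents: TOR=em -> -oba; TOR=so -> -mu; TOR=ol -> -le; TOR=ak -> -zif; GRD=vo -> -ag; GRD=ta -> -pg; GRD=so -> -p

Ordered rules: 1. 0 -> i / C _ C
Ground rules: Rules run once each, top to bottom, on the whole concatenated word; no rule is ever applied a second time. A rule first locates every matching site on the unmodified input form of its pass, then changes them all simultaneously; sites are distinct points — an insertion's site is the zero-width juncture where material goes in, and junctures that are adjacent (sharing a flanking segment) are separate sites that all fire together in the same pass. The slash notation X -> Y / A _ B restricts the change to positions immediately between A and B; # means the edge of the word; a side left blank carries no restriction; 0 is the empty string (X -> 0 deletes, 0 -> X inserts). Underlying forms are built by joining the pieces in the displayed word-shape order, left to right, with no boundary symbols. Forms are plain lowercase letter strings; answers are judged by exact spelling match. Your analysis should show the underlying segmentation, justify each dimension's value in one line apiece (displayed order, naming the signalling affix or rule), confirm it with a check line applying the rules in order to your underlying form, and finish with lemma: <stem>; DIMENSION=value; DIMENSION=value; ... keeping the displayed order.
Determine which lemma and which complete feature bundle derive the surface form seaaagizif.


underlying: seaa-ag-zif
TOR=ak - signalled by the affix -zif
GRD=vo - signalled by the affix -ag
check: seaaagzif -> seaaagizif
lemma: seaa; TOR=ak; GRD=vo


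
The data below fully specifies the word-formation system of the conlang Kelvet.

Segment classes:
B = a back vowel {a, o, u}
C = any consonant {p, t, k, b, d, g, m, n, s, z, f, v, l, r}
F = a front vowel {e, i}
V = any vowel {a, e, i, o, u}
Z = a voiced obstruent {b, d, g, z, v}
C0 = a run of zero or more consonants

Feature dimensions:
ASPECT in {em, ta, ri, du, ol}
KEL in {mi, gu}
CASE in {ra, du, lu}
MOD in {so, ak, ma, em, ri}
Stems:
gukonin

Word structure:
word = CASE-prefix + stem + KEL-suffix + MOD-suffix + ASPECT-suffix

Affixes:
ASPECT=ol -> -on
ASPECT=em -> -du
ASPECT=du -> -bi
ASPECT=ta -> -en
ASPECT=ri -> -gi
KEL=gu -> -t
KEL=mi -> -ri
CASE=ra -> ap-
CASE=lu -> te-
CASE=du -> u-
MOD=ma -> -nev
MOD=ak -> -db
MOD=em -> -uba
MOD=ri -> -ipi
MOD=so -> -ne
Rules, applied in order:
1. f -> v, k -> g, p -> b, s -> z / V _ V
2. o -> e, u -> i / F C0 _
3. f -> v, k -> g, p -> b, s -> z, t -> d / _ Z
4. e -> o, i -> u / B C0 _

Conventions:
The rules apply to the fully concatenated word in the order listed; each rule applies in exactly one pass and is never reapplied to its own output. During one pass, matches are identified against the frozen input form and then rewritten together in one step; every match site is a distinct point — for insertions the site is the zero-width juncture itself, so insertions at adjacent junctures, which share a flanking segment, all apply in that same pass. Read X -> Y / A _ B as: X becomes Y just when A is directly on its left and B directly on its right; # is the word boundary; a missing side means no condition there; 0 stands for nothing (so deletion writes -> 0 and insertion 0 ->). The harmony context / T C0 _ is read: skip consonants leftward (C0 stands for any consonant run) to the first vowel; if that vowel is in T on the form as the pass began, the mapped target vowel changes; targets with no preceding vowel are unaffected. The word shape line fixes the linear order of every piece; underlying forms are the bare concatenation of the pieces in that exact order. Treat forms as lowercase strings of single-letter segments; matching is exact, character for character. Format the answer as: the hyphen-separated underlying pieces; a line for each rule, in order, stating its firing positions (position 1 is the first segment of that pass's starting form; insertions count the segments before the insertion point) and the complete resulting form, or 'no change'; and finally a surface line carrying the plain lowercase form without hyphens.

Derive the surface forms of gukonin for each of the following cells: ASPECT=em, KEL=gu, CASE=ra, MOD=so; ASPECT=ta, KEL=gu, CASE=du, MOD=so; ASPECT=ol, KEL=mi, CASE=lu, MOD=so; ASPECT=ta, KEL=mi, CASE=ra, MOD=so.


cell ASPECT=em, KEL=gu, CASE=ra, MOD=so:
underlying: ap-gukonin-t-ne-du
1. f -> v, k -> g, p -> b, s -> z / V _ V: fires at position(s) 5: apgugonintnedu
2. o -> e, u -> i / F C0 _: fires at position(s) 14: apgugonintnedi
3. f -> v, k -> g, p -> b, s -> z, t -> d / _ Z: fires at position(s) 2: abgugonintnedi
4. e -> o, i -> u / B C0 _: fires at position(s) 8: abgugonuntnedi
surface: abgugonuntnedi

cell ASPECT=ta, KEL=gu, CASE=du, MOD=so:
underlying: u-gukonin-t-ne-en
1. f -> v, k -> g, p -> b, s -> z / V _ V: fires at position(s) 4: ugugonintneen
2. o -> e, u -> i / F C0 _: no change
3. f -> v, k -> g, p -> b, s -> z, t -> d / _ Z: no change
4. e -> o, i -> u / B C0 _: fires at position(s) 7: ugugonuntneen
surface: ugugonuntneen

cell ASPECT=ol, KEL=mi, CASE=lu, MOD=so:
underlying: te-gukonin-ri-ne-on
1. f -> v, k -> g, p -> b, s -> z / V _ V: fires at position(s) 5: tegugoninrineon
2. o -> e, u -> i / F C0 _: fires at position(s) 4, 14: tegigoninrineen
3. f -> v, k -> g, p -> b, s -> z, t -> d / _ Z: no change
4. e -> o, i -> u / B C0 _: fires at position(s) 8: tegigonunrineen
surface: tegigonunrineen

cell ASPECT=ta, KEL=mi, CASE=ra, MOD=so:
underlying: ap-gukonin-ri-ne-en
1. f -> v, k -> g, p -> b, s -> z / V _ V: fires at position(s) 5: apgugoninrineen
2. o -> e, u -> i / F C0 _: no change
3. f -> v, k -> g, p -> b, s -> z, t -> d / _ Z: fires at position(s) 2: abgugoninrineen
4. e -> o, i -> u / B C0 _: fires at position(s) 8: abgugonunrineen
surface: abgugonunrineen


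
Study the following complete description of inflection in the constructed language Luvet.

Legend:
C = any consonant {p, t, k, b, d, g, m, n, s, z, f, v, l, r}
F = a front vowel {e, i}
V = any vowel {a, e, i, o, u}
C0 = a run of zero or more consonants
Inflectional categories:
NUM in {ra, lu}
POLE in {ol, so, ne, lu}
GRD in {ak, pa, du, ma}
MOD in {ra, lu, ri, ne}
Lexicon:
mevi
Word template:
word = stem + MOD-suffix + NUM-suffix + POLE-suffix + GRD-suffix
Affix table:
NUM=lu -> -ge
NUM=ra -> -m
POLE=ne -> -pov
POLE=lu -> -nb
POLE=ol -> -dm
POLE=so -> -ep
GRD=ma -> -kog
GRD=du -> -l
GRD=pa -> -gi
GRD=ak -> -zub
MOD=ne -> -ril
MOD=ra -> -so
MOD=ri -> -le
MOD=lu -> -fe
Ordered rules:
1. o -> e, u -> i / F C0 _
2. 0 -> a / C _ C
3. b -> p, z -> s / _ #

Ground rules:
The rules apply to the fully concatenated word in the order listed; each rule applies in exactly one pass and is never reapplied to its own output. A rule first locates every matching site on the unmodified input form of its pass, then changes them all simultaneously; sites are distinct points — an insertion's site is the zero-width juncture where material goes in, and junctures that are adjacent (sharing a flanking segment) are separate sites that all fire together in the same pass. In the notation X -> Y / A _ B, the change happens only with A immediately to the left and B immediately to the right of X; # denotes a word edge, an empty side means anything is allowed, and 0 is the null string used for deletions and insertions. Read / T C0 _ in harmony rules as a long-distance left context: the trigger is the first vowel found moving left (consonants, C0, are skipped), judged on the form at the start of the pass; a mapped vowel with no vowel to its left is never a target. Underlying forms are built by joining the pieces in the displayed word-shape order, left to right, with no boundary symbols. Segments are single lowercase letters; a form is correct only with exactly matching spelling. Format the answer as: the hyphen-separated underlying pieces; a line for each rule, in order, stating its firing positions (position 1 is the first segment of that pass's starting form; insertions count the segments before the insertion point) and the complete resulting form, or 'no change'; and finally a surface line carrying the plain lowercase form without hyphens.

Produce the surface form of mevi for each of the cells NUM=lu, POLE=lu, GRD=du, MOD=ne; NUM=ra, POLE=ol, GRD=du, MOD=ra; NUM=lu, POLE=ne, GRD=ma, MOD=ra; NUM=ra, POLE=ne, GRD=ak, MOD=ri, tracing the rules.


cell NUM=lu, POLE=lu, GRD=du, MOD=ne:
underlying: mevi-ril-ge-nb-l
1. o -> e, u -> i / F C0 _: no change
2. 0 -> a / C _ C: inserts after position(s) 7, 10, 11: mevirilagenabal
3. b -> p, z -> s / _ #: no change
surface: mevirilagenabal

cell NUM=ra, POLE=ol, GRD=du, MOD=ra:
underlying: mevi-so-m-dm-l
1. o -> e, u -> i / F C0 _: fires at position(s) 6: mevisemdml
2. 0 -> a / C _ C: inserts after position(s) 7, 8, 9: mevisemadamal
3. b -> p, z -> s / _ #: no change
surface: mevisemadamal

cell NUM=lu, POLE=ne, GRD=ma, MOD=ra:
underlying: mevi-so-ge-pov-kog
1. o -> e, u -> i / F C0 _: fires at position(s) 6, 10: mevisegepevkog
2. 0 -> a / C _ C: inserts after position(s) 11: mevisegepevakog
3. b -> p, z -> s / _ #: no change
surface: mevisegepevakog

cell NUM=ra, POLE=ne, GRD=ak, MOD=ri:
underlying: mevi-le-m-pov-zub
1. o -> e, u -> i / F C0 _: fires at position(s) 9: mevilempevzub
2. 0 -> a / C _ C: inserts after position(s) 7, 10: mevilemapevazub
3. b -> p, z -> s / _ #: fires at position(s) 15: mevilemapevazup
surface: mevilemapevazup


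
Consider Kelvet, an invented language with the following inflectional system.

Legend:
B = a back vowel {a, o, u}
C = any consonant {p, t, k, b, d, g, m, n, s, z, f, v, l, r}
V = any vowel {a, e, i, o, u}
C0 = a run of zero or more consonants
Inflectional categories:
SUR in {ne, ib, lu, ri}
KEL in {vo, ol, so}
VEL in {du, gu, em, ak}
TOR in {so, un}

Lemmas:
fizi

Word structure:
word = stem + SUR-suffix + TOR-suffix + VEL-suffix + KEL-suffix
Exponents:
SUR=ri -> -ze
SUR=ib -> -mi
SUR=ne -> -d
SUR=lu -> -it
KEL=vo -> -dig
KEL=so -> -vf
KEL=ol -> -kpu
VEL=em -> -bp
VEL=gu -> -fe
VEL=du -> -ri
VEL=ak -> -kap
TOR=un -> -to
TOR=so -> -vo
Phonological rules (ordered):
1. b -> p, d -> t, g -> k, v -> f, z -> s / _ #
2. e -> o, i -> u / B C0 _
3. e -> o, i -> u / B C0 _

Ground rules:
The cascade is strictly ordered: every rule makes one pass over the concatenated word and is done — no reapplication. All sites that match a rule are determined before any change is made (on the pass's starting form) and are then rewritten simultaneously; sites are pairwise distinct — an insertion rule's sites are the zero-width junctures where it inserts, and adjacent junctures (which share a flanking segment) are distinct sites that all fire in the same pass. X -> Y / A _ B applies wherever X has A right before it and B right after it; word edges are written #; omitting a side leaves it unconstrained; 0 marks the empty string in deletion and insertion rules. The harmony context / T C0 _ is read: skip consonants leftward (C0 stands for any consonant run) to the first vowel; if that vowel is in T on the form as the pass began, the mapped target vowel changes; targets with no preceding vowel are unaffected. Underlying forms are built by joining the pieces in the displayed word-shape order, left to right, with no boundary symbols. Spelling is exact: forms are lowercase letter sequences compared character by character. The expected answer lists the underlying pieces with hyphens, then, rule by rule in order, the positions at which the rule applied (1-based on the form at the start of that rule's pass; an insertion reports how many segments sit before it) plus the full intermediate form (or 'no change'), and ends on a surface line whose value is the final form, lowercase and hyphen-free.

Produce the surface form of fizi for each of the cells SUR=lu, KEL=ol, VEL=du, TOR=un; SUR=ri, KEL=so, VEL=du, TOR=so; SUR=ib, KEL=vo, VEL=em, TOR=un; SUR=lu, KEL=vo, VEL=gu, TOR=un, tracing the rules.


cell SUR=lu, KEL=ol, VEL=du, TOR=un:
underlying: fizi-it-to-ri-kpu
1. b -> p, d -> t, g -> k, v -> f, z -> s / _ #: no change
2. e -> o, i -> u / B C0 _: fires at position(s) 10: fiziittorukpu
3. e -> o, i -> u / B C0 _: no change
surface: fiziittorukpu

cell SUR=ri, KEL=so, VEL=du, TOR=so:
underlying: fizi-ze-vo-ri-vf
1. b -> p, d -> t, g -> k, v -> f, z -> s / _ #: no change
2. e -> o, i -> u / B C0 _: fires at position(s) 10: fizizevoruvf
3. e -> o, i -> u / B C0 _: no change
surface: fizizevoruvf

cell SUR=ib, KEL=vo, VEL=em, TOR=un:
underlying: fizi-mi-to-bp-dig
1. b -> p, d -> t, g -> k, v -> f, z -> s / _ #: fires at position(s) 13: fizimitobpdik
2. e -> o, i -> u / B C0 _: fires at position(s) 12: fizimitobpduk
3. e -> o, i -> u / B C0 _: no change
surface: fizimitobpduk

cell SUR=lu, KEL=vo, VEL=gu, TOR=un:
underlying: fizi-it-to-fe-dig
1. b -> p, d -> t, g -> k, v -> f, z -> s / _ #: fires at position(s) 13: fiziittofedik
2. e -> o, i -> u / B C0 _: fires at position(s) 10: fiziittofodik
3. e -> o, i -> u / B C0 _: fires at position(s) 12: fiziittofoduk
surface: fiziittofoduk


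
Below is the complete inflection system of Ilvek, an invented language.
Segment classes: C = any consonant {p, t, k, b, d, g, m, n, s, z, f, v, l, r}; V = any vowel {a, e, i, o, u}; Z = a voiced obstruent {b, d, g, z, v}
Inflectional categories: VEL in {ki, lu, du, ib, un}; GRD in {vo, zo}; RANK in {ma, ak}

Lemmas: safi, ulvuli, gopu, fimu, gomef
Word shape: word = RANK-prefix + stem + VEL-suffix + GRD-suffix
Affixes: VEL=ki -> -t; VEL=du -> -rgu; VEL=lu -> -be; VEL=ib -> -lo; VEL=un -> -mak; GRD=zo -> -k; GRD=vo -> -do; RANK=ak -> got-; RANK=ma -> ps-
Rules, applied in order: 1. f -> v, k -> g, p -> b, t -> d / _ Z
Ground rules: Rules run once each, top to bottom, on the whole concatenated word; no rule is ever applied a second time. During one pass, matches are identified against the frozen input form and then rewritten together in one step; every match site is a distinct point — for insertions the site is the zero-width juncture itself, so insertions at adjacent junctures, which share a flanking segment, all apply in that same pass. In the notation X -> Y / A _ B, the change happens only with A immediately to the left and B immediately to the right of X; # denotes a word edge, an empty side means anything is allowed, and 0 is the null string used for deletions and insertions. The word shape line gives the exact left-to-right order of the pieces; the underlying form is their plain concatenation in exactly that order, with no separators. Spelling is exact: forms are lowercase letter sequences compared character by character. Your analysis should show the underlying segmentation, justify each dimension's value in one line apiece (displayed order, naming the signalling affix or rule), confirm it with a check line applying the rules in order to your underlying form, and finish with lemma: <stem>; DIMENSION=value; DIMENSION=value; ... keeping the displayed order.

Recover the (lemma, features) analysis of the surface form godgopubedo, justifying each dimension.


underlying: got-gopu-be-do
VEL=lu - signalled by the affix -be
GRD=vo - signalled by the affix -do
RANK=ak - signalled by the affix got-
check: gotgopubedo -> godgopubedo
lemma: gopu; VEL=lu; GRD=vo; RANK=ak


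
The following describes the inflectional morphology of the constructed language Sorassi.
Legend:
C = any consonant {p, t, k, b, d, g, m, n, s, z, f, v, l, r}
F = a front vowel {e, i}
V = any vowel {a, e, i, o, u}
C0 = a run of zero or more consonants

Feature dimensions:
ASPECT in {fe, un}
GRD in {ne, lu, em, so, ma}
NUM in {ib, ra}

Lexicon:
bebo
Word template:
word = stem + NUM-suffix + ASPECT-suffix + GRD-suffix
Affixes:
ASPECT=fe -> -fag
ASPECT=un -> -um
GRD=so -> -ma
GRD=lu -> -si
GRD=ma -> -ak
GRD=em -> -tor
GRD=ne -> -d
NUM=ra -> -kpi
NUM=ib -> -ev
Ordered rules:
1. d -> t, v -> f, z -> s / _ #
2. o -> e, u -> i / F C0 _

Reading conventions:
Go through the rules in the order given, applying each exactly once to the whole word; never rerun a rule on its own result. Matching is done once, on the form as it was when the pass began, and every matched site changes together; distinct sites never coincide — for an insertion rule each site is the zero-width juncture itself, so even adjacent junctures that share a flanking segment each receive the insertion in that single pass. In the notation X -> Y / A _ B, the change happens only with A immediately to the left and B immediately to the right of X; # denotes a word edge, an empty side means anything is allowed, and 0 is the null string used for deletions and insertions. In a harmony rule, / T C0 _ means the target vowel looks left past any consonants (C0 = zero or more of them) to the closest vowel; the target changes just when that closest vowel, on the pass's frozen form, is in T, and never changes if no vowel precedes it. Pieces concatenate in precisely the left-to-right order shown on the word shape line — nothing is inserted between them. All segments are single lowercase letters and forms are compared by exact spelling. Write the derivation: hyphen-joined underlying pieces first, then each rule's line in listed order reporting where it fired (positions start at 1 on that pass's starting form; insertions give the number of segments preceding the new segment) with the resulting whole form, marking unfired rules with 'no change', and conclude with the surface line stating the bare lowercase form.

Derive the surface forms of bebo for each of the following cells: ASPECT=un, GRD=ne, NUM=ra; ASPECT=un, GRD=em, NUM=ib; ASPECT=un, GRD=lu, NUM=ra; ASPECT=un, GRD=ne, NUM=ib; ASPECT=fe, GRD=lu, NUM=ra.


cell ASPECT=un, GRD=ne, NUM=ra:
underlying: bebo-kpi-um-d
1. d -> t, v -> f, z -> s / _ #: fires at position(s) 10: bebokpiumt
2. o -> e, u -> i / F C0 _: fires at position(s) 4, 8: bebekpiimt
surface: bebekpiimt

cell ASPECT=un, GRD=em, NUM=ib:
underlying: bebo-ev-um-tor
1. d -> t, v -> f, z -> s / _ #: no change
2. o -> e, u -> i / F C0 _: fires at position(s) 4, 7: bebeevimtor
surface: bebeevimtor

cell ASPECT=un, GRD=lu, NUM=ra:
underlying: bebo-kpi-um-si
1. d -> t, v -> f, z -> s / _ #: no change
2. o -> e, u -> i / F C0 _: fires at position(s) 4, 8: bebekpiimsi
surface: bebekpiimsi

cell ASPECT=un, GRD=ne, NUM=ib:
underlying: bebo-ev-um-d
1. d -> t, v -> f, z -> s / _ #: fires at position(s) 9: beboevumt
2. o -> e, u -> i / F C0 _: fires at position(s) 4, 7: bebeevimt
surface: bebeevimt

cell ASPECT=fe, GRD=lu, NUM=ra:
underlying: bebo-kpi-fag-si
1. d -> t, v -> f, z -> s / _ #: no change
2. o -> e, u -> i / F C0 _: fires at position(s) 4: bebekpifagsi
surface: bebekpifagsi


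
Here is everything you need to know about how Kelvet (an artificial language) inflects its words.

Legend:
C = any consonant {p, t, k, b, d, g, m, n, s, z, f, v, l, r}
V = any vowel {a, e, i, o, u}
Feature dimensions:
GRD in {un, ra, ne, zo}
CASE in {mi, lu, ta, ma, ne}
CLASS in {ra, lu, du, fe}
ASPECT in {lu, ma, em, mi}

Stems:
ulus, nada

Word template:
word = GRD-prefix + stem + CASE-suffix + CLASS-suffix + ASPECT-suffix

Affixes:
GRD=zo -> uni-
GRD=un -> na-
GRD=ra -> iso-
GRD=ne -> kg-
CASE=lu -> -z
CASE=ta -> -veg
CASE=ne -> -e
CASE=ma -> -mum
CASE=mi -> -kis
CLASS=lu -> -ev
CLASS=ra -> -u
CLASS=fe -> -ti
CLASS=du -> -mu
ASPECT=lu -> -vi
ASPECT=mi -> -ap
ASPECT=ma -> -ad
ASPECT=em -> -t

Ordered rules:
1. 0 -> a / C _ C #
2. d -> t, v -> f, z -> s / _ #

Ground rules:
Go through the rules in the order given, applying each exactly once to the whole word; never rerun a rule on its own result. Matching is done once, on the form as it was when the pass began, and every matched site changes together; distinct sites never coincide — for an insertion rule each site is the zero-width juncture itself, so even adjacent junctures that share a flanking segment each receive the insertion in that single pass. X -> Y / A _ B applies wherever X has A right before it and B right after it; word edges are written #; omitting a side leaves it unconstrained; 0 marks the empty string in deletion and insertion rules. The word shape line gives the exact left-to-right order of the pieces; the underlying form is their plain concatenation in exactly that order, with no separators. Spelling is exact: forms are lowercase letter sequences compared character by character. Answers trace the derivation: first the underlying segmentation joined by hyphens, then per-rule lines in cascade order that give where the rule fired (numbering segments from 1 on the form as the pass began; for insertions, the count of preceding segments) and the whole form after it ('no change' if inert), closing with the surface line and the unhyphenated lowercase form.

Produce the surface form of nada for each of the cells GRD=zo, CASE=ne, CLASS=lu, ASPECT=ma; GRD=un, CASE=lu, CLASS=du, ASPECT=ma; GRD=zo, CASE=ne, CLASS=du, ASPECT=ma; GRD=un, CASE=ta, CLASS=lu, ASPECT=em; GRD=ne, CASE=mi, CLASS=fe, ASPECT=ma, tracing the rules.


cell GRD=zo, CASE=ne, CLASS=lu, ASPECT=ma:
underlying: uni-nada-e-ev-ad
1. 0 -> a / C _ C #: no change
2. d -> t, v -> f, z -> s / _ #: fires at position(s) 12: uninadaeevat
surface: uninadaeevat

cell GRD=un, CASE=lu, CLASS=du, ASPECT=ma:
underlying: na-nada-z-mu-ad
1. 0 -> a / C _ C #: no change
2. d -> t, v -> f, z -> s / _ #: fires at position(s) 11: nanadazmuat
surface: nanadazmuat

cell GRD=zo, CASE=ne, CLASS=du, ASPECT=ma:
underlying: uni-nada-e-mu-ad
1. 0 -> a / C _ C #: no change
2. d -> t, v -> f, z -> s / _ #: fires at position(s) 12: uninadaemuat
surface: uninadaemuat

cell GRD=un, CASE=ta, CLASS=lu, ASPECT=em:
underlying: na-nada-veg-ev-t
1. 0 -> a / C _ C #: inserts after position(s) 11: nanadavegevat
2. d -> t, v -> f, z -> s / _ #: no change
surface: nanadavegevat

cell GRD=ne, CASE=mi, CLASS=fe, ASPECT=ma:
underlying: kg-nada-kis-ti-ad
1. 0 -> a / C _ C #: no change
2. d -> t, v -> f, z -> s / _ #: fires at position(s) 13: kgnadakistiat
surface: kgnadakistiat


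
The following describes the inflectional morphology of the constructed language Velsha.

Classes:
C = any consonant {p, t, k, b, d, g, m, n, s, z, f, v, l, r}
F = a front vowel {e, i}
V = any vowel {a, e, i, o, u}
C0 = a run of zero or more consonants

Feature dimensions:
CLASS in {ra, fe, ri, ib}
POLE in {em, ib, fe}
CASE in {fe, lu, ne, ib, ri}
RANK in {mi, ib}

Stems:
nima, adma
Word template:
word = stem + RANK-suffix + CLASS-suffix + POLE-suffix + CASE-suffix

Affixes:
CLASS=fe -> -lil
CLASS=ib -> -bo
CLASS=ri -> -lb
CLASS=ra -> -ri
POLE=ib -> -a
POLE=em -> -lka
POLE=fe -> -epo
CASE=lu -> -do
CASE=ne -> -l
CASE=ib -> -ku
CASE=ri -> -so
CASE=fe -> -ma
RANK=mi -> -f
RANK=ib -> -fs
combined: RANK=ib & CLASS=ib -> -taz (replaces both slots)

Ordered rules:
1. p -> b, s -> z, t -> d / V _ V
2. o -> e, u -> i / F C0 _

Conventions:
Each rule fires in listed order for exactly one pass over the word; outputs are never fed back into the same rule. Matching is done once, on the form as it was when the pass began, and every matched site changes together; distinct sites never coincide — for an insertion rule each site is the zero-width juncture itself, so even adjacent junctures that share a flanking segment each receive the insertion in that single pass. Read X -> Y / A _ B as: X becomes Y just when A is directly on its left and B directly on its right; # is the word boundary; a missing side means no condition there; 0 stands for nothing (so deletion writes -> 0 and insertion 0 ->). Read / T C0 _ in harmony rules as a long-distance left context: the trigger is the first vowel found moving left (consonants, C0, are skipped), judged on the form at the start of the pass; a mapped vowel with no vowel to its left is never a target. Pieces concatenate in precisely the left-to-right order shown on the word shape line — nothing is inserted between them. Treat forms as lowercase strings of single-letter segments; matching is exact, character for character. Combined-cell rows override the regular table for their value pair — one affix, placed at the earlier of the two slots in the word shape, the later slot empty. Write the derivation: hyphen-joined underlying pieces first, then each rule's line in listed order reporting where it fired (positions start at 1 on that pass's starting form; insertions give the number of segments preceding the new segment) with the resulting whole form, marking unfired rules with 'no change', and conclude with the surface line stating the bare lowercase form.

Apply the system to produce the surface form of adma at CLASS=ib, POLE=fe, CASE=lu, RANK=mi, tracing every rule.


underlying: adma-f-bo-epo-do
1. p -> b, s -> z, t -> d / V _ V: fires at position(s) 9: admafboebodo
2. o -> e, u -> i / F C0 _: fires at position(s) 10: admafboebedo
surface: admafboebedo


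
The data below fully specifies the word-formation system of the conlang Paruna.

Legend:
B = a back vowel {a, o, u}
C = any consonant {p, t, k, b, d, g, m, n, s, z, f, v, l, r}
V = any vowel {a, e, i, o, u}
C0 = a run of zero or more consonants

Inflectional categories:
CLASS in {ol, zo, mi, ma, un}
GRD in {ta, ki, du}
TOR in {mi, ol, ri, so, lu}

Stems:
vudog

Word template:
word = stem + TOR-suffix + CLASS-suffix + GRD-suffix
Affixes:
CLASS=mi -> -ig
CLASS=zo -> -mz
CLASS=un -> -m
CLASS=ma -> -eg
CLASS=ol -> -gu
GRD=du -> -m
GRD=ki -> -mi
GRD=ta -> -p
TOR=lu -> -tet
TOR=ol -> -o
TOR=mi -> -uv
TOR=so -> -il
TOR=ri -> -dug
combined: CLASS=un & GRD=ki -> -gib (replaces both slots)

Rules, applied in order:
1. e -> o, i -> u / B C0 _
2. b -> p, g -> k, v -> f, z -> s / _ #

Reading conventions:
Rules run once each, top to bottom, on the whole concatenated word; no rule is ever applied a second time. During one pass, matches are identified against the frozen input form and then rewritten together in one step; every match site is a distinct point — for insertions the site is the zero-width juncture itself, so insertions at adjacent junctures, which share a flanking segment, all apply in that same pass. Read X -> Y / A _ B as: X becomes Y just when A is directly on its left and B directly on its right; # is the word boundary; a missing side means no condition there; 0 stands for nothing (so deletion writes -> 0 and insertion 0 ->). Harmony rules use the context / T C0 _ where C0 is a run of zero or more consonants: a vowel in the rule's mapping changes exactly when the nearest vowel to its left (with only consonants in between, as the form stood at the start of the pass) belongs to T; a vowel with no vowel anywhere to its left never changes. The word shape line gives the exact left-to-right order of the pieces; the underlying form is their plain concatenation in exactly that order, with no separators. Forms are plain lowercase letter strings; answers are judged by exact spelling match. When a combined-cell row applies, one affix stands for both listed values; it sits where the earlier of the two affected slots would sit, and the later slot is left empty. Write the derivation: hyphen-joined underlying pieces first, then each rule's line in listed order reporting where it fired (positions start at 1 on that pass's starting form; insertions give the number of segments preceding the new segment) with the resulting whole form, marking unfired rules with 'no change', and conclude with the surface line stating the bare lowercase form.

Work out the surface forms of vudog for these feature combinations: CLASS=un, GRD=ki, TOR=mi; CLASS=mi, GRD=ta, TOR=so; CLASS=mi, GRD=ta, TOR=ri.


cell CLASS=un, GRD=ki, TOR=mi:
underlying: vudog-uv-gib
1. e -> o, i -> u / B C0 _: fires at position(s) 9: vudoguvgub
2. b -> p, g -> k, v -> f, z -> s / _ #: fires at position(s) 10: vudoguvgup
surface: vudoguvgup

cell CLASS=mi, GRD=ta, TOR=so:
underlying: vudog-il-ig-p
1. e -> o, i -> u / B C0 _: fires at position(s) 6: vudoguligp
2. b -> p, g -> k, v -> f, z -> s / _ #: no change
surface: vudoguligp

cell CLASS=mi, GRD=ta, TOR=ri:
underlying: vudog-dug-ig-p
1. e -> o, i -> u / B C0 _: fires at position(s) 9: vudogdugugp
2. b -> p, g -> k, v -> f, z -> s / _ #: no change
surface: vudogdugugp
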